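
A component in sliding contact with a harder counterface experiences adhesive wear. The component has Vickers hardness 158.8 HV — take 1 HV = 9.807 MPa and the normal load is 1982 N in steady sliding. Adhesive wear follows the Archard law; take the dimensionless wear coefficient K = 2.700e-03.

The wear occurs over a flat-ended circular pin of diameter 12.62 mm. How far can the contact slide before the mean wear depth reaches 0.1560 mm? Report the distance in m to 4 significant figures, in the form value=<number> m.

value=5.679 m

Intermediates are displayed rounded, and the algebra keeps full float precision, and a single final rounding, at 4 significant digits.
Convert: Hardness H = 158.8 HV × 9.807 MPa/HV = 1557 MPa = 1.557e+09 Pa.
Convert: Pin diameter d = 12.62 mm = 0.01262 m. Contact area A = π·d²/4 = π·(0.01262 m)²/4 = 1.251e-04 m².
Convert: Depth limit h_lim = 0.1560 mm = 1.560e-04 m.
Restated in SI base units: W = 1982 N, H = 1.557e+09 Pa, K = 2.700e-03.
Wearable volume V_lim = h_lim·A = 1.560e-04 · 1.251e-04 = 1.951e-08 m³.
Sliding life L = V_lim·H/(K·W) = 1.951e-08 · 1.557e+09 / (2.700e-03 · 1982) = 5.679 m.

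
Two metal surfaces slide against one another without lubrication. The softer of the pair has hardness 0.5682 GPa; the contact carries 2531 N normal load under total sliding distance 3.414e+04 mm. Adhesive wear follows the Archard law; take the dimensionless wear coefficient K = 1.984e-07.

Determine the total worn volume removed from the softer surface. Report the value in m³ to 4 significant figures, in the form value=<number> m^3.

value=3.017e-11 m^3

Printed values are rounded — the computation holds exact precision. Rounded just once, at 4 significant figures.
Convert: Sliding distance L = 3.414e+04 mm = 34.14 m.
Convert: Hardness H = 0.5682 GPa = 5.682e+08 Pa.
SI base units throughout: W = 2531 N, H = 5.682e+08 Pa, K = 1.984e-07.
Volume removed: V = K·W·L/H = 1.984e-07 · 2531 · 34.14 / 5.682e+08 = 3.017e-11 m³.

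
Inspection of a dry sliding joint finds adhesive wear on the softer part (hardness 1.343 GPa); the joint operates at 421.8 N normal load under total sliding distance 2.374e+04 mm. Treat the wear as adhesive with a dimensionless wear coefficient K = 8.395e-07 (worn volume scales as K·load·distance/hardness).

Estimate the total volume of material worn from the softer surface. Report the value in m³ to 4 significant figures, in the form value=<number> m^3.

value=6.259e-12 m^3

The intermediates appear rounded, and every step keeps full float precision — rounded once at the end: 4 significant digits.
Convert: Path length L = 2.374e+04 mm = 23.74 m.
Convert: Hardness H = 1.343 GPa = 1.343e+09 Pa.
As SI base values: W = 421.8 N, H = 1.343e+09 Pa, K = 8.395e-07.
Worn volume V = K·W·L/H = 8.395e-07 · 421.8 · 23.74 / 1.343e+09 = 6.259e-12 m³.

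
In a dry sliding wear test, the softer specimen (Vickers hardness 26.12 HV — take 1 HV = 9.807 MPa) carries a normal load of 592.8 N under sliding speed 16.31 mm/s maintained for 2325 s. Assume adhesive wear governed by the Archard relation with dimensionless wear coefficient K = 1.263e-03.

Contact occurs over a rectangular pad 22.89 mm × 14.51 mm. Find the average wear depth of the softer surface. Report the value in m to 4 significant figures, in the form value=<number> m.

Intermediate values are shown rounded. All working math holds full float precision; rounded once at the end: four significant figures.
Convert: Sliding speed v = 16.31 mm/s = 0.01631 m/s. Sliding distance L = v·t = 0.01631 m/s × 2325 s = 37.92 m.
Convert: Hardness H = 26.12 HV × 9.807 MPa/HV = 256.2 MPa = 2.562e+08 Pa.
Convert: Pad sides 22.89 mm × 14.51 mm = 0.02289 m × 0.01451 m. Contact area A = 0.02289 m × 0.01451 m = 3.321e-04 m².
Collected in SI base units: W = 592.8 N, H = 2.562e+08 Pa, K = 1.263e-03.
Worn volume V = K·W·L/H = 1.263e-03 · 592.8 · 37.92 / 2.562e+08 = 1.108e-07 m³.
Mean depth h = V/A = 1.108e-07 / 3.321e-04 = 3.337e-04 m.

value=3.337e-04 m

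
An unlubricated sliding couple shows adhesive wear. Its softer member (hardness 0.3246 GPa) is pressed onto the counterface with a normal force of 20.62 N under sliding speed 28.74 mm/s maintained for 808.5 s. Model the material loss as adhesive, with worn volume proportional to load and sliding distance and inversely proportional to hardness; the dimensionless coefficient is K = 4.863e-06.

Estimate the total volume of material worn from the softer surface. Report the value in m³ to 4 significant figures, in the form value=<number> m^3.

value=7.178e-12 m^3

The algebra runs at full precision — shown intermediates are rounded — rounded once at the end, at four significant figures.
Sliding speed v = 28.74 mm/s = 0.02874 m/s. Sliding distance L = v·t = 0.02874 m/s × 808.5 s = 23.24 m.
Hardness H = 0.3246 GPa = 3.246e+08 Pa.
Collected in SI base units: W = 20.62 N, H = 3.246e+08 Pa, K = 4.863e-06.
Archard volume V = K·W·L/H = 4.863e-06 · 20.62 · 23.24 / 3.246e+08 = 7.178e-12 m³.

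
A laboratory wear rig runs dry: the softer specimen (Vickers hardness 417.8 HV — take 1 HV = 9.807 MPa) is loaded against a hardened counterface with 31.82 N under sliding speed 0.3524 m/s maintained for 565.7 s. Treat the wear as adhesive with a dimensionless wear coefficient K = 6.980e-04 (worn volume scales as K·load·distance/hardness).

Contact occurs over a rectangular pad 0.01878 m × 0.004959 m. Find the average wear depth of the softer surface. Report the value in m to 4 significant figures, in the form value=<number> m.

The algebra keeps full precision; shown intermediates are rounded, and one last rounding: four significant figures.
Sliding distance L = v·t = 0.3524 m/s × 565.7 s = 199.4 m.
Hardness H = 417.8 HV × 9.807 MPa/HV = 4097 MPa = 4.097e+09 Pa.
Contact area A = 0.01878 m × 0.004959 m = 9.313e-05 m².
Expressed in SI base units: W = 31.82 N, H = 4.097e+09 Pa, K = 6.980e-04.
Wear volume V = K·W·L/H = 6.980e-04 · 31.82 · 199.4 / 4.097e+09 = 1.081e-09 m³.
Mean wear depth h = V/A = 1.081e-09 / 9.313e-05 = 1.160e-05 m.

value=1.160e-05 m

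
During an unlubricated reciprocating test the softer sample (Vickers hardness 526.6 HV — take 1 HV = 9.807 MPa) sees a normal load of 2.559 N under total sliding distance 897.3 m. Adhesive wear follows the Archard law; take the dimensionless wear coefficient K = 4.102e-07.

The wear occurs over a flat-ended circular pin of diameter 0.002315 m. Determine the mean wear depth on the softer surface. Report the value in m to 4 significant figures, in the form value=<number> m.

The intermediates appear rounded, and all working math holds full precision; a lone final rounding to four significant digits.
Convert: Hardness H = 526.6 HV × 9.807 MPa/HV = 5164 MPa = 5.164e+09 Pa.
Convert: Contact area A = π·d²/4 = π·(0.002315 m)²/4 = 4.209e-06 m².
In SI base units: W = 2.559 N, H = 5.164e+09 Pa, K = 4.102e-07.
Volume removed: V = K·W·L/H = 4.102e-07 · 2.559 · 897.3 / 5.164e+09 = 1.824e-13 m³.
Mean depth h = V/A = 1.824e-13 / 4.209e-06 = 4.333e-08 m.

value=4.333e-08 m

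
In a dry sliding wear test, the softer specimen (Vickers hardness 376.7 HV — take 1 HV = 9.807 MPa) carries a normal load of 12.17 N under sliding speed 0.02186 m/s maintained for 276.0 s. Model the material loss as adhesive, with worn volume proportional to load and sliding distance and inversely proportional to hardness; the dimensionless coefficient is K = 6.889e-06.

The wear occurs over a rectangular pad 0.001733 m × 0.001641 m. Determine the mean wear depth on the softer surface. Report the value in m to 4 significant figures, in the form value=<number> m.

Displayed values are rounded — all arithmetic carries full precision — one last rounding, at 4 significant figures.
Path length L = v·t = 0.02186 m/s × 276.0 s = 6.033 m.
Hardness H = 376.7 HV × 9.807 MPa/HV = 3694 MPa = 3.694e+09 Pa.
Contact area A = 0.001733 m × 0.001641 m = 2.844e-06 m².
As SI base values: W = 12.17 N, H = 3.694e+09 Pa, K = 6.889e-06.
Wear volume V = K·W·L/H = 6.889e-06 · 12.17 · 6.033 / 3.694e+09 = 1.369e-13 m³.
Depth of wear h = V/A = 1.369e-13 / 2.844e-06 = 4.815e-08 m.

value=4.815e-08 m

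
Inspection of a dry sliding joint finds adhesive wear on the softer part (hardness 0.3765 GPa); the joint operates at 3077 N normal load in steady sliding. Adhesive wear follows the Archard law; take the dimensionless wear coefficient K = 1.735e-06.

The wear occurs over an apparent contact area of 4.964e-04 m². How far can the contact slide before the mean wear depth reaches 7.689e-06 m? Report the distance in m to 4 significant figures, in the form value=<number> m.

value=269.2 m

The intermediates appear rounded, and the algebra keeps full float precision, and one last rounding, at 4 significant digits.
Convert: Hardness H = 0.3765 GPa = 3.765e+08 Pa.
Working in SI base units: W = 3077 N, H = 3.765e+08 Pa, K = 1.735e-06.
Wearable volume V_lim = h_lim·A = 7.689e-06 · 4.964e-04 = 3.817e-09 m³.
Life L = V_lim·H/(K·W) = 3.817e-09 · 3.765e+08 / (1.735e-06 · 3077) = 269.2 m.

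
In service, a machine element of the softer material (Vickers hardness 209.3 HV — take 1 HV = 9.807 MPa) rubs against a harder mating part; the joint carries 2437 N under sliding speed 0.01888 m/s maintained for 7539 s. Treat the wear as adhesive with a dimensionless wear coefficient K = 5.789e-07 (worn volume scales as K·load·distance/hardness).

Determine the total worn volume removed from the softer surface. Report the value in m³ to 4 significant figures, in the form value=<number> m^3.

All arithmetic runs at full precision; displayed values are rounded; a lone final rounding, at four significant figures.
Convert: Sliding distance L = v·t = 0.01888 m/s × 7539 s = 142.3 m.
Convert: Hardness H = 209.3 HV × 9.807 MPa/HV = 2053 MPa = 2.053e+09 Pa.
In SI base units, W = 2437 N, H = 2.053e+09 Pa, K = 5.789e-07.
Worn volume V = K·W·L/H = 5.789e-07 · 2437 · 142.3 / 2.053e+09 = 9.783e-11 m³.

value=9.783e-11 m^3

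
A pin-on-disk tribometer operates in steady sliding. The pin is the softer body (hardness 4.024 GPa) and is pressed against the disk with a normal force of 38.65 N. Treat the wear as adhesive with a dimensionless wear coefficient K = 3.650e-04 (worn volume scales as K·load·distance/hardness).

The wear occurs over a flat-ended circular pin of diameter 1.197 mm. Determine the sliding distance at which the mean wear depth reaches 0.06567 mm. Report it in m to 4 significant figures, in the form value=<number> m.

The algebra carries full float precision. Intermediate values appear rounded — a single final rounding, at 4 significant figures.
Convert: Hardness H = 4.024 GPa = 4.024e+09 Pa.
Convert: Pin diameter d = 1.197 mm = 0.001197 m. Contact area A = π·d²/4 = π·(0.001197 m)²/4 = 1.125e-06 m².
Convert: Depth limit h_lim = 0.06567 mm = 6.567e-05 m.
In SI base units: W = 38.65 N, H = 4.024e+09 Pa, K = 3.650e-04.
Wearable volume V_lim = h_lim·A = 6.567e-05 · 1.125e-06 = 7.390e-11 m³.
Sliding life L = V_lim·H/(K·W) = 7.390e-11 · 4.024e+09 / (3.650e-04 · 38.65) = 21.08 m.

value=21.08 m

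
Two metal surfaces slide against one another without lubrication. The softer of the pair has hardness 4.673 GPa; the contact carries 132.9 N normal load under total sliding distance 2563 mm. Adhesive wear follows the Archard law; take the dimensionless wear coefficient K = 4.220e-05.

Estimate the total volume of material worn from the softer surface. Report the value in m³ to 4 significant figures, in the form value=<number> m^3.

Intermediates appear rounded — the algebra holds full precision, and one last rounding: 4 significant digits.
Convert: Distance covered L = 2563 mm = 2.563 m.
Convert: Hardness H = 4.673 GPa = 4.673e+09 Pa.
SI base units throughout: W = 132.9 N, H = 4.673e+09 Pa, K = 4.220e-05.
Wear volume V = K·W·L/H = 4.220e-05 · 132.9 · 2.563 / 4.673e+09 = 3.076e-12 m³.

value=3.076e-12 m^3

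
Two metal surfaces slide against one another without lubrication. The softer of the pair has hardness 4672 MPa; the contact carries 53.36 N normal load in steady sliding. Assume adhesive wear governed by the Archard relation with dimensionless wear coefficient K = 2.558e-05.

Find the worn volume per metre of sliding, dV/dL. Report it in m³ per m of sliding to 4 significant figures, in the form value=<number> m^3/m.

value=2.922e-13 m^3/m

Intermediate values are printed rounded. Each operation holds exact precision; one final rounding: 4 significant figures.
Convert: Hardness H = 4672 MPa = 4.672e+09 Pa.
In SI base units, W = 53.36 N, H = 4.672e+09 Pa, K = 2.558e-05.
Rate of wear dV/dL = K·W/H (no L dependence): 2.558e-05 · 53.36 / 4.672e+09 = 2.922e-13 m³/m.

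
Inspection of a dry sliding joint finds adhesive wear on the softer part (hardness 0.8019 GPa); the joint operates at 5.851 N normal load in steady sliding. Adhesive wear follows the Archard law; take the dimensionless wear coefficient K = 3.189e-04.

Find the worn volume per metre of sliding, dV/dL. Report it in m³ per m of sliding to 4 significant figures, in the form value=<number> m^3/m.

value=2.327e-12 m^3/m

All arithmetic maintains full precision; intermediates are shown rounded — one last rounding, at 4 significant digits.
Convert: Hardness H = 0.8019 GPa = 8.019e+08 Pa.
SI base units throughout: W = 5.851 N, H = 8.019e+08 Pa, K = 3.189e-04.
Volumetric rate dV/dL = K·W/H (no L dependence): 3.189e-04 · 5.851 / 8.019e+08 = 2.327e-12 m³/m.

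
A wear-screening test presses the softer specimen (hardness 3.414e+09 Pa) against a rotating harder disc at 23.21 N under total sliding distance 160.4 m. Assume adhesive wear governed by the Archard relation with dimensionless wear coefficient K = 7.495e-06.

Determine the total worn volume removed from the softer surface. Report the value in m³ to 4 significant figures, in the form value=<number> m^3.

Intermediates are displayed rounded, and every step keeps full float precision. Rounded just once to 4 significant figures.
Expressed in SI base units: W = 23.21 N, H = 3.414e+09 Pa, K = 7.495e-06.
Apply Archard: V = K·W·L/H = 7.495e-06 · 23.21 · 160.4 / 3.414e+09 = 8.173e-12 m³.

value=8.173e-12 m^3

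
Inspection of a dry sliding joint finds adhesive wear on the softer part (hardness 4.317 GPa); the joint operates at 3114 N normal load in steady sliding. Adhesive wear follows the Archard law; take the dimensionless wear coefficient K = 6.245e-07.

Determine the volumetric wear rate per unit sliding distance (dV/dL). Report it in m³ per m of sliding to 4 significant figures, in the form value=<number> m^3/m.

The algebra holds full float precision, and intermediate values are displayed rounded — rounded once at the end to 4 significant figures.
Convert: Hardness H = 4.317 GPa = 4.317e+09 Pa.
Working in SI base units: W = 3114 N, H = 4.317e+09 Pa, K = 6.245e-07.
Sliding wear rate dV/dL = K·W/H (no L dependence): 6.245e-07 · 3114 / 4.317e+09 = 4.505e-13 m³/m.

value=4.505e-13 m^3/m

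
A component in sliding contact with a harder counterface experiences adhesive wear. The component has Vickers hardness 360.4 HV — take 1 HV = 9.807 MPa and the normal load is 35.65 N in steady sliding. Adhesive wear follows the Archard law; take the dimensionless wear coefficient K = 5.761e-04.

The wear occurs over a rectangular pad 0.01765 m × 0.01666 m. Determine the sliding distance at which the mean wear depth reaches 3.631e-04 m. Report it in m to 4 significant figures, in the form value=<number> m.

Every step carries exact precision — the intermediates are printed rounded — rounded once at the end: four significant digits.
Convert: Hardness H = 360.4 HV × 9.807 MPa/HV = 3534 MPa = 3.534e+09 Pa.
Convert: Contact area A = 0.01765 m × 0.01666 m = 2.940e-04 m².
In SI base units, W = 35.65 N, H = 3.534e+09 Pa, K = 5.761e-04.
Wearable volume V_lim = h_lim·A = 3.631e-04 · 2.940e-04 = 1.068e-07 m³.
Inverting, life L = V_lim·H/(K·W) = 1.068e-07 · 3.534e+09 / (5.761e-04 · 35.65) = 1.837e+04 m.

value=1.837e+04 m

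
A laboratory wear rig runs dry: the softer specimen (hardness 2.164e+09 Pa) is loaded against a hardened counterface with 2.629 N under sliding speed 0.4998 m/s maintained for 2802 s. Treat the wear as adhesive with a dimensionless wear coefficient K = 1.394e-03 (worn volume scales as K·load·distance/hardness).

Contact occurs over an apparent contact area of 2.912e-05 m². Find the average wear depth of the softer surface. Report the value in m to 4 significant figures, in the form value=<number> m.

value=8.145e-05 m

Intermediate values are shown rounded, and all arithmetic keeps full precision — rounded once at the end to four significant figures.
Distance L = v·t = 0.4998 m/s × 2802 s = 1400 m.
SI base units throughout: W = 2.629 N, H = 2.164e+09 Pa, K = 1.394e-03.
Worn volume V = K·W·L/H = 1.394e-03 · 2.629 · 1400 / 2.164e+09 = 2.372e-09 m³.
Depth h = V/A = 2.372e-09 / 2.912e-05 = 8.145e-05 m.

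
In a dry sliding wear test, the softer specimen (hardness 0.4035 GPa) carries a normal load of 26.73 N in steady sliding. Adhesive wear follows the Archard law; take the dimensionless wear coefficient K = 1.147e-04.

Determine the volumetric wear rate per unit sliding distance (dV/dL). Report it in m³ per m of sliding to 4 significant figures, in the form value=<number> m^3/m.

All arithmetic runs at full precision, and the intermediates are shown rounded — one last rounding to 4 significant digits.
Convert: Hardness H = 0.4035 GPa = 4.035e+08 Pa.
Collected in SI base units: W = 26.73 N, H = 4.035e+08 Pa, K = 1.147e-04.
Wear rate dV/dL = K·W/H (no L dependence): 1.147e-04 · 26.73 / 4.035e+08 = 7.598e-12 m³/m.

value=7.598e-12 m^3/m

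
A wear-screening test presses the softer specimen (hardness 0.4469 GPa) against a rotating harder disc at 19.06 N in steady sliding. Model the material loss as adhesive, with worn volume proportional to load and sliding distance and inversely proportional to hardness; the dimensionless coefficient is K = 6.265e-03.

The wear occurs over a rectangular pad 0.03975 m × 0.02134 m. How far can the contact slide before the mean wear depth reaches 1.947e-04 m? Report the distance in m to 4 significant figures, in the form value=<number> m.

value=618.1 m

The computation carries full float precision; intermediates appear rounded; a lone final rounding: 4 significant digits.
Convert: Hardness H = 0.4469 GPa = 4.469e+08 Pa.
Convert: Contact area A = 0.03975 m × 0.02134 m = 8.483e-04 m².
SI base units throughout: W = 19.06 N, H = 4.469e+08 Pa, K = 6.265e-03.
Allowed volume V_lim = h_lim·A = 1.947e-04 · 8.483e-04 = 1.652e-07 m³.
Life L = V_lim·H/(K·W) = 1.652e-07 · 4.469e+08 / (6.265e-03 · 19.06) = 618.1 m.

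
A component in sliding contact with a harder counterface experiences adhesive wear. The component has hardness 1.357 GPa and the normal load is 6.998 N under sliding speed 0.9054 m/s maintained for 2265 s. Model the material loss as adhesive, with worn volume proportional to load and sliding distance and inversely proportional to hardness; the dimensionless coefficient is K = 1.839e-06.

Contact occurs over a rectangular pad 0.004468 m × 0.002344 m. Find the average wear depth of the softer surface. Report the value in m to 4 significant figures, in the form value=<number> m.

value=1.857e-06 m

All working math holds full precision; shown intermediates are rounded — a single final rounding, at four significant figures.
Sliding distance L = v·t = 0.9054 m/s × 2265 s = 2051 m.
Hardness H = 1.357 GPa = 1.357e+09 Pa.
Contact area A = 0.004468 m × 0.002344 m = 1.047e-05 m².
Working in SI base units: W = 6.998 N, H = 1.357e+09 Pa, K = 1.839e-06.
Volume removed: V = K·W·L/H = 1.839e-06 · 6.998 · 2051 / 1.357e+09 = 1.945e-11 m³.
Depth of wear h = V/A = 1.945e-11 / 1.047e-05 = 1.857e-06 m.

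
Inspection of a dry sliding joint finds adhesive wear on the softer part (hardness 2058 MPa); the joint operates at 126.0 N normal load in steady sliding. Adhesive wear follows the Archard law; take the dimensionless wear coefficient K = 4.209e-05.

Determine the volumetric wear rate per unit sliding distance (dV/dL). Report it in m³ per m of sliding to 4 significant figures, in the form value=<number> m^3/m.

value=2.577e-12 m^3/m

Every step holds full precision; printed values are rounded. Rounded just once: four significant figures.
Hardness H = 2058 MPa = 2.058e+09 Pa.
In SI base units, W = 126.0 N, H = 2.058e+09 Pa, K = 4.209e-05.
Volumetric rate dV/dL = K·W/H — distance-free: 4.209e-05 · 126.0 / 2.058e+09 = 2.577e-12 m³/m.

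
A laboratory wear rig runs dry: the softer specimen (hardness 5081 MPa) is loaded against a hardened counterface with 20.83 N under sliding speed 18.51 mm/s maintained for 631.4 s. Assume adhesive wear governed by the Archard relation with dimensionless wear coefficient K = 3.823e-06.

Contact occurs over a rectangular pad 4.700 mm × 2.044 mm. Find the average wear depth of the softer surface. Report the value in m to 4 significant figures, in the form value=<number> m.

value=1.907e-08 m

Intermediate values appear rounded — each operation carries full precision, and a single final rounding, at four significant digits.
Sliding speed v = 18.51 mm/s = 0.01851 m/s. Sliding distance L = v·t = 0.01851 m/s × 631.4 s = 11.69 m.
Hardness H = 5081 MPa = 5.081e+09 Pa.
Pad sides 4.700 mm × 2.044 mm = 0.004700 m × 0.002044 m. Contact area A = 0.004700 m × 0.002044 m = 9.607e-06 m².
Expressed in SI base units: W = 20.83 N, H = 5.081e+09 Pa, K = 3.823e-06.
Apply Archard: V = K·W·L/H = 3.823e-06 · 20.83 · 11.69 / 5.081e+09 = 1.832e-13 m³.
Mean depth h = V/A = 1.832e-13 / 9.607e-06 = 1.907e-08 m.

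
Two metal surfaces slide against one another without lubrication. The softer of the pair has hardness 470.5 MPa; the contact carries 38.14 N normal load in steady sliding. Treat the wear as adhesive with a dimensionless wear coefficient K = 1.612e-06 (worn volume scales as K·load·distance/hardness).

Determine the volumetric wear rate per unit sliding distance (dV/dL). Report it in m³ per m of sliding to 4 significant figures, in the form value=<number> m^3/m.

Displayed values are rounded — each operation maintains full float precision — a single final rounding, at 4 significant figures.
Hardness H = 470.5 MPa = 4.705e+08 Pa.
SI base units throughout: W = 38.14 N, H = 4.705e+08 Pa, K = 1.612e-06.
Wear rate dV/dL = K·W/H, so: 1.612e-06 · 38.14 / 4.705e+08 = 1.307e-13 m³/m.

value=1.307e-13 m^3/m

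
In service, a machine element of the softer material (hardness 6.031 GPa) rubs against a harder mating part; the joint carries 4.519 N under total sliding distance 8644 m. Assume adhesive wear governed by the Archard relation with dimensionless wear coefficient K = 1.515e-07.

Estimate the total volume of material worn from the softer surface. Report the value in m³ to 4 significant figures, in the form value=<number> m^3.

value=9.813e-13 m^3

Every step runs at full precision. Intermediate values appear rounded. Rounded once at the end: four significant digits.
Convert: Hardness H = 6.031 GPa = 6.031e+09 Pa.
Working in SI base units: W = 4.519 N, H = 6.031e+09 Pa, K = 1.515e-07.
Apply Archard: V = K·W·L/H = 1.515e-07 · 4.519 · 8644 / 6.031e+09 = 9.813e-13 m³.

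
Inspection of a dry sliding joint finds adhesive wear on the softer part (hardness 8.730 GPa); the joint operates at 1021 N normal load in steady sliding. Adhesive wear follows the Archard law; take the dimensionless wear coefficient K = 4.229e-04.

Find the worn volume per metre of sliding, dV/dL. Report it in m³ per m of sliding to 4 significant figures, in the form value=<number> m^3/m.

value=4.946e-11 m^3/m

Every step maintains exact precision. Intermediates are printed rounded — one final rounding to four significant figures.
Hardness H = 8.730 GPa = 8.730e+09 Pa.
Restated in SI base units: W = 1021 N, H = 8.730e+09 Pa, K = 4.229e-04.
Rate of wear dV/dL = K·W/H: 4.229e-04 · 1021 / 8.730e+09 = 4.946e-11 m³/m.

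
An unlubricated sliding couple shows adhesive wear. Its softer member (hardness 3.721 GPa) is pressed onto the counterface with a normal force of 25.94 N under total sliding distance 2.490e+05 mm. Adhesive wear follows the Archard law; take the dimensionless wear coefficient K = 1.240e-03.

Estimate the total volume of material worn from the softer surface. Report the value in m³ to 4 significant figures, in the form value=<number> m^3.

Printed values are rounded. The algebra holds exact precision; rounded just once to four significant digits.
Distance L = 2.490e+05 mm = 249.0 m.
Hardness H = 3.721 GPa = 3.721e+09 Pa.
SI base units throughout: W = 25.94 N, H = 3.721e+09 Pa, K = 1.240e-03.
Apply Archard: V = K·W·L/H = 1.240e-03 · 25.94 · 249.0 / 3.721e+09 = 2.152e-09 m³.

value=2.152e-09 m^3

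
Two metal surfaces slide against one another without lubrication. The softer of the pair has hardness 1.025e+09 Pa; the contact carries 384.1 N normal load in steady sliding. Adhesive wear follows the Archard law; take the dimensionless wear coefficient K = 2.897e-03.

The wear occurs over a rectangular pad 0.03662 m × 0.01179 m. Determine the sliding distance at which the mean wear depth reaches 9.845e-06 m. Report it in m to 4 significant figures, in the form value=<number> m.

The algebra carries exact precision, and intermediates are printed rounded, and one final rounding, at four significant figures.
Contact area A = 0.03662 m × 0.01179 m = 4.317e-04 m².
In SI base units: W = 384.1 N, H = 1.025e+09 Pa, K = 2.897e-03.
Limit volume V_lim = h_lim·A = 9.845e-06 · 4.317e-04 = 4.251e-09 m³.
So the life L = V_lim·H/(K·W) = 4.251e-09 · 1.025e+09 / (2.897e-03 · 384.1) = 3.915 m.

value=3.915 m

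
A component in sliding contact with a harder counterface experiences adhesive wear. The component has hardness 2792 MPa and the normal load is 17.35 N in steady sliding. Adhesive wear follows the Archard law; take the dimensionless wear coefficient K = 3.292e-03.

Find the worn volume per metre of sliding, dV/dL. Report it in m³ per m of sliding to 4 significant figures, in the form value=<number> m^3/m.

The intermediates are printed rounded, and the computation holds full precision — a lone final rounding: 4 significant figures.
Hardness H = 2792 MPa = 2.792e+09 Pa.
Working in SI base units: W = 17.35 N, H = 2.792e+09 Pa, K = 3.292e-03.
Rate of wear dV/dL = K·W/H, per unit distance: 3.292e-03 · 17.35 / 2.792e+09 = 2.046e-11 m³/m.

value=2.046e-11 m^3/m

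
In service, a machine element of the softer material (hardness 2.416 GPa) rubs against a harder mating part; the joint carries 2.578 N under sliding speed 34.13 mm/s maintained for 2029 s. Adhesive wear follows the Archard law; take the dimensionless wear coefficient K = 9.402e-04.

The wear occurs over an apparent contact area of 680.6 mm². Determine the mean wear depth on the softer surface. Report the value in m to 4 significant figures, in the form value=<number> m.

value=1.021e-07 m

Intermediate values are displayed rounded — all working math holds exact precision; one last rounding, at four significant figures.
Convert: Sliding speed v = 34.13 mm/s = 0.03413 m/s. Path length L = v·t = 0.03413 m/s × 2029 s = 69.25 m.
Convert: Hardness H = 2.416 GPa = 2.416e+09 Pa.
Convert: Contact area A = 680.6 mm² = 6.806e-04 m².
Working in SI base units: W = 2.578 N, H = 2.416e+09 Pa, K = 9.402e-04.
Archard relation: V = K·W·L/H = 9.402e-04 · 2.578 · 69.25 / 2.416e+09 = 6.947e-11 m³.
Mean depth h = V/A = 6.947e-11 / 6.806e-04 = 1.021e-07 m.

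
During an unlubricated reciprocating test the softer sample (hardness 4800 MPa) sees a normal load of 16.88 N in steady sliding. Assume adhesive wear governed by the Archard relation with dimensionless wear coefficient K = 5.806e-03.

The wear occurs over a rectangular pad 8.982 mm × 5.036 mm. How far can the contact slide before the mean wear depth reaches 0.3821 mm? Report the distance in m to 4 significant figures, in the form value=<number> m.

value=846.5 m

All arithmetic keeps full float precision — printed values are rounded. Rounded just once to 4 significant digits.
Convert: Hardness H = 4800 MPa = 4.800e+09 Pa.
Convert: Pad sides 8.982 mm × 5.036 mm = 0.008982 m × 0.005036 m. Contact area A = 0.008982 m × 0.005036 m = 4.523e-05 m².
Convert: Depth limit h_lim = 0.3821 mm = 3.821e-04 m.
Expressed in SI base units: W = 16.88 N, H = 4.800e+09 Pa, K = 5.806e-03.
At the depth limit, V_lim = h_lim·A = 3.821e-04 · 4.523e-05 = 1.728e-08 m³.
Inverting, life L = V_lim·H/(K·W) = 1.728e-08 · 4.800e+09 / (5.806e-03 · 16.88) = 846.5 m.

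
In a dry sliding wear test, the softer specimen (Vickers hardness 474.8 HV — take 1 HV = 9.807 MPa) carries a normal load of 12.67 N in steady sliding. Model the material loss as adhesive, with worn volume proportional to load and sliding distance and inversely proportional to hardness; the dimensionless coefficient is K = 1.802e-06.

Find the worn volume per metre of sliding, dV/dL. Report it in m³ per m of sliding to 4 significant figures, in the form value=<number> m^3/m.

value=4.903e-15 m^3/m

Intermediates are displayed rounded. The computation maintains full precision. Rounded just once, at four significant figures.
Convert: Hardness H = 474.8 HV × 9.807 MPa/HV = 4656 MPa = 4.656e+09 Pa.
In SI base units, W = 12.67 N, H = 4.656e+09 Pa, K = 1.802e-06.
Volumetric rate dV/dL = K·W/H, per unit distance: 1.802e-06 · 12.67 / 4.656e+09 = 4.903e-15 m³/m.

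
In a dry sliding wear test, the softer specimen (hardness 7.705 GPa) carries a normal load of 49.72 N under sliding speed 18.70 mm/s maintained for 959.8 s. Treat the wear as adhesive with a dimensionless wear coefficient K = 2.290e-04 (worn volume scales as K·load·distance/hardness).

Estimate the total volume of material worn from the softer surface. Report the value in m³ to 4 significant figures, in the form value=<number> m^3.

value=2.652e-11 m^3

The algebra maintains full precision, and intermediates are shown rounded. Rounded just once, at 4 significant figures.
Sliding speed v = 18.70 mm/s = 0.01870 m/s. Path length L = v·t = 0.01870 m/s × 959.8 s = 17.95 m.
Hardness H = 7.705 GPa = 7.705e+09 Pa.
In SI base units: W = 49.72 N, H = 7.705e+09 Pa, K = 2.290e-04.
The Archard volume V = K·W·L/H = 2.290e-04 · 49.72 · 17.95 / 7.705e+09 = 2.652e-11 m³.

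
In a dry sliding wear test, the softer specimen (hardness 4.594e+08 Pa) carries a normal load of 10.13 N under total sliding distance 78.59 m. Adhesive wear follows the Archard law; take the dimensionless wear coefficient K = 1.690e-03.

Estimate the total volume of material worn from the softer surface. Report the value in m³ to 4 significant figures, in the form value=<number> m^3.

Each operation holds full float precision — intermediates are displayed rounded. Rounded just once: four significant figures.
Collected in SI base units: W = 10.13 N, H = 4.594e+08 Pa, K = 1.690e-03.
Volume removed: V = K·W·L/H = 1.690e-03 · 10.13 · 78.59 / 4.594e+08 = 2.929e-09 m³.

value=2.929e-09 m^3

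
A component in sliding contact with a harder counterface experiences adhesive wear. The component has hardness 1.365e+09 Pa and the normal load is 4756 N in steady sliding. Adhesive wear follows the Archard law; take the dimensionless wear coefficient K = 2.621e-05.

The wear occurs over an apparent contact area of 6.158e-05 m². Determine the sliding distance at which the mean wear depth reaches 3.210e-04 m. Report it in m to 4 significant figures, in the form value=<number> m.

value=216.5 m

Intermediates are displayed rounded, and each operation runs at full precision. Rounded just once to four significant digits.
Expressed in SI base units: W = 4756 N, H = 1.365e+09 Pa, K = 2.621e-05.
Wearable volume V_lim = h_lim·A = 3.210e-04 · 6.158e-05 = 1.977e-08 m³.
Sliding life L = V_lim·H/(K·W) = 1.977e-08 · 1.365e+09 / (2.621e-05 · 4756) = 216.5 m.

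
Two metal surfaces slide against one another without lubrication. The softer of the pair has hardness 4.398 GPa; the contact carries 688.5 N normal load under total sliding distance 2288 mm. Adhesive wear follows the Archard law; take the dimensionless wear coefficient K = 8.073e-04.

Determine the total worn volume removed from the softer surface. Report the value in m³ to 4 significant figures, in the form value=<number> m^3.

Displayed values are rounded. Each operation holds full float precision, and one last rounding, at 4 significant figures.
Convert: Distance L = 2288 mm = 2.288 m.
Convert: Hardness H = 4.398 GPa = 4.398e+09 Pa.
SI base units throughout: W = 688.5 N, H = 4.398e+09 Pa, K = 8.073e-04.
Wear volume V = K·W·L/H = 8.073e-04 · 688.5 · 2.288 / 4.398e+09 = 2.892e-10 m³.

value=2.892e-10 m^3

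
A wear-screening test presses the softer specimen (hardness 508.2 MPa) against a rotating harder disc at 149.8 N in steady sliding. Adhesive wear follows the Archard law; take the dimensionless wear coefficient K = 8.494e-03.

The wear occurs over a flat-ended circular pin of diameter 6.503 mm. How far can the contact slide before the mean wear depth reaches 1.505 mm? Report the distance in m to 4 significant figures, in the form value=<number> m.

value=19.96 m

Intermediates appear rounded — the computation runs at full float precision; a single final rounding: 4 significant figures.
Convert: Hardness H = 508.2 MPa = 5.082e+08 Pa.
Convert: Pin diameter d = 6.503 mm = 0.006503 m. Contact area A = π·d²/4 = π·(0.006503 m)²/4 = 3.321e-05 m².
Convert: Depth limit h_lim = 1.505 mm = 0.001505 m.
SI base units throughout: W = 149.8 N, H = 5.082e+08 Pa, K = 8.494e-03.
Volume at the limit: V_lim = h_lim·A = 0.001505 · 3.321e-05 = 4.999e-08 m³.
Thus life L = V_lim·H/(K·W) = 4.999e-08 · 5.082e+08 / (8.494e-03 · 149.8) = 19.96 m.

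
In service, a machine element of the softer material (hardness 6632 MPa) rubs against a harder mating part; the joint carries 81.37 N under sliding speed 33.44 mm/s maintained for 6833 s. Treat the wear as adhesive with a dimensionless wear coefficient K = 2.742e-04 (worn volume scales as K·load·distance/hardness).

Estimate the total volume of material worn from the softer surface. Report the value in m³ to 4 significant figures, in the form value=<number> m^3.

All working math runs at full float precision. Intermediate values are shown rounded; rounded just once to 4 significant figures.
Sliding speed v = 33.44 mm/s = 0.03344 m/s. Total distance L = v·t = 0.03344 m/s × 6833 s = 228.5 m.
Hardness H = 6632 MPa = 6.632e+09 Pa.
As SI base values: W = 81.37 N, H = 6.632e+09 Pa, K = 2.742e-04.
The Archard volume V = K·W·L/H = 2.742e-04 · 81.37 · 228.5 / 6.632e+09 = 7.687e-10 m³.

value=7.687e-10 m^3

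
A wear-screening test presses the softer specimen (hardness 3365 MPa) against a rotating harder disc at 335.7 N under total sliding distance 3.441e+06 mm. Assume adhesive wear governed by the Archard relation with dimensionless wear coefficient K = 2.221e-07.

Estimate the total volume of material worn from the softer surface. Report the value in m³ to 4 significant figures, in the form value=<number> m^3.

The computation carries exact precision — displayed values are rounded, and one last rounding: four significant figures.
Convert: Distance L = 3.441e+06 mm = 3441 m.
Convert: Hardness H = 3365 MPa = 3.365e+09 Pa.
Collected in SI base units: W = 335.7 N, H = 3.365e+09 Pa, K = 2.221e-07.
Apply Archard: V = K·W·L/H = 2.221e-07 · 335.7 · 3441 / 3.365e+09 = 7.624e-11 m³.

value=7.624e-11 m^3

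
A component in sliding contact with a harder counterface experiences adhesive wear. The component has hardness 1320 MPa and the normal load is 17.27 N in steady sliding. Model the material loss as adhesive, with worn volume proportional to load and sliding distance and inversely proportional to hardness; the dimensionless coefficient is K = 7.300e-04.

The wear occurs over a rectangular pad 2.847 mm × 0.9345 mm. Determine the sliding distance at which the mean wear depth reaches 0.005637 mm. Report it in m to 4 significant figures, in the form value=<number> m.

All arithmetic holds exact precision, and printed values are rounded, and one last rounding: 4 significant digits.
Hardness H = 1320 MPa = 1.320e+09 Pa.
Pad sides 2.847 mm × 0.9345 mm = 2.847e-03 m × 9.345e-04 m. Contact area A = 2.847e-03 m × 9.345e-04 m = 2.661e-06 m².
Depth limit h_lim = 0.005637 mm = 5.637e-06 m.
As SI base values: W = 17.27 N, H = 1.320e+09 Pa, K = 7.300e-04.
Wearable volume V_lim = h_lim·A = 5.637e-06 · 2.661e-06 = 1.500e-11 m³.
Sliding life L = V_lim·H/(K·W) = 1.500e-11 · 1.320e+09 / (7.300e-04 · 17.27) = 1.570 m.

value=1.570 m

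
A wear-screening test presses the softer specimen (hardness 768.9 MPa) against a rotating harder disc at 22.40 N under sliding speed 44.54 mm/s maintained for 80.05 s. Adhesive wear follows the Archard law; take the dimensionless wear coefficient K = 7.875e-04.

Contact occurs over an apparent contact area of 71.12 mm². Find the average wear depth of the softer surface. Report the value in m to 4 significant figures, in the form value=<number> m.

All working math keeps full precision. The intermediates are shown rounded — rounded just once, at four significant digits.
Sliding speed v = 44.54 mm/s = 0.04454 m/s. Distance L = v·t = 0.04454 m/s × 80.05 s = 3.565 m.
Hardness H = 768.9 MPa = 7.689e+08 Pa.
Contact area A = 71.12 mm² = 7.112e-05 m².
SI base units throughout: W = 22.40 N, H = 7.689e+08 Pa, K = 7.875e-04.
The Archard volume V = K·W·L/H = 7.875e-04 · 22.40 · 3.565 / 7.689e+08 = 8.180e-11 m³.
Wear depth h = V/A = 8.180e-11 / 7.112e-05 = 1.150e-06 m.

value=1.150e-06 m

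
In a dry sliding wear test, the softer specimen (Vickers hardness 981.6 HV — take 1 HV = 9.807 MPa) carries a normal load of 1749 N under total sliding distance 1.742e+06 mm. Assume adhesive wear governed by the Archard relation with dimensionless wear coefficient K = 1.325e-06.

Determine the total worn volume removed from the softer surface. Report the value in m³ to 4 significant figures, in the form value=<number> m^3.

value=4.194e-10 m^3

Intermediates appear rounded. Each operation runs at exact precision. Rounded once at the end, at 4 significant digits.
Total distance L = 1.742e+06 mm = 1742 m.
Hardness H = 981.6 HV × 9.807 MPa/HV = 9627 MPa = 9.627e+09 Pa.
In SI base units, W = 1749 N, H = 9.627e+09 Pa, K = 1.325e-06.
The Archard volume V = K·W·L/H = 1.325e-06 · 1749 · 1742 / 9.627e+09 = 4.194e-10 m³.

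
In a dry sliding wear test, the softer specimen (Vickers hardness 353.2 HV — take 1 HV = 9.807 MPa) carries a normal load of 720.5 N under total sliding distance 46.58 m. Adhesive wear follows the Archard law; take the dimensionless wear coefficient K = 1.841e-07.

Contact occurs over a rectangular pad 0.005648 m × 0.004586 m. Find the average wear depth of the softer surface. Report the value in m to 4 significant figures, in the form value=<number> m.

value=6.887e-08 m

The intermediates are printed rounded — every step runs at full precision; one final rounding to 4 significant figures.
Convert: Hardness H = 353.2 HV × 9.807 MPa/HV = 3464 MPa = 3.464e+09 Pa.
Convert: Contact area A = 0.005648 m × 0.004586 m = 2.590e-05 m².
In SI base units: W = 720.5 N, H = 3.464e+09 Pa, K = 1.841e-07.
Wear volume V = K·W·L/H = 1.841e-07 · 720.5 · 46.58 / 3.464e+09 = 1.784e-12 m³.
Wear depth h = V/A = 1.784e-12 / 2.590e-05 = 6.887e-08 m.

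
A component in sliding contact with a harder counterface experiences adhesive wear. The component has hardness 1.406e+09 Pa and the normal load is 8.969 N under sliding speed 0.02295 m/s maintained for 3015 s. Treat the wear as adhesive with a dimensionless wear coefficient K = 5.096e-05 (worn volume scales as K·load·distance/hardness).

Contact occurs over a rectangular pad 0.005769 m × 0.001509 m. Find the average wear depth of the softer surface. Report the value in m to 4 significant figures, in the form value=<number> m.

value=2.584e-06 m

Each operation holds exact precision, and intermediate values are printed rounded — a lone final rounding to 4 significant digits.
Convert: Distance L = v·t = 0.02295 m/s × 3015 s = 69.19 m.
Convert: Contact area A = 0.005769 m × 0.001509 m = 8.705e-06 m².
Collected in SI base units: W = 8.969 N, H = 1.406e+09 Pa, K = 5.096e-05.
Worn volume V = K·W·L/H = 5.096e-05 · 8.969 · 69.19 / 1.406e+09 = 2.249e-11 m³.
Wear depth h = V/A = 2.249e-11 / 8.705e-06 = 2.584e-06 m.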